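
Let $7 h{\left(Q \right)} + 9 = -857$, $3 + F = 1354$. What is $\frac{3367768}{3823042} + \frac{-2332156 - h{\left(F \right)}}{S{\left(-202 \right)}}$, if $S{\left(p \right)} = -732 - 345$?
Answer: $\frac{31216795609222}{14410956819} \approx 2166.2$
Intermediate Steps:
$F = 1351$ ($F = -3 + 1354 = 1351$)
$h{\left(Q \right)} = - \frac{866}{7}$ ($h{\left(Q \right)} = - \frac{9}{7} + \frac{1}{7} \left(-857\right) = - \frac{9}{7} - \frac{857}{7} = - \frac{866}{7}$)
$S{\left(p \right)} = -1077$
$\frac{3367768}{3823042} + \frac{-2332156 - h{\left(F \right)}}{S{\left(-202 \right)}} = \frac{3367768}{3823042} + \frac{-2332156 - - \frac{866}{7}}{-1077} = 3367768 \cdot \frac{1}{3823042} + \left(-2332156 + \frac{866}{7}\right) \left(- \frac{1}{1077}\right) = \frac{1683884}{1911521} - - \frac{16324226}{7539} = \frac{1683884}{1911521} + \frac{16324226}{7539} = \frac{31216795609222}{14410956819}$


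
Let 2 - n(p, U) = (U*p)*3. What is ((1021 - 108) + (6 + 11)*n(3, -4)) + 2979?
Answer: 4538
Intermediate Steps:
n(p, U) = 2 - 3*U*p (n(p, U) = 2 - U*p*3 = 2 - 3*U*p)
((1021 - 108) + (6 + 11)*n(3, -4)) + 2979 = ((1021 - 108) + (6 + 11)*(2 - 3*(-4)*3)) + 2979 = (913 + 17*(2 + 36)) + 2979 = (913 + 17*38) + 2979 = (913 + 646) + 2979 = 1559 + 2979 = 4538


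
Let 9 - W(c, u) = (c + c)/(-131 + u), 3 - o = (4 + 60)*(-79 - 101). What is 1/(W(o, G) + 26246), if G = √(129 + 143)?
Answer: 446439721/11801070520601 - 92184*√17/11801070520601 ≈ 3.7798e-5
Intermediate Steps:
G = 4*√17 (G = √272 = 4*√17 ≈ 16.492)
o = 11523 (o = 3 - (4 + 60)*(-79 - 101) = 3 - 64*(-180) = 3 - 1*(-11520) = 3 + 11520 = 11523)
W(c, u) = 9 - 2*c/(-131 + u) (W(c, u) = 9 - (c + c)/(-131 + u) = 9 - 2*c/(-131 + u))
1/(W(o, G) + 26246) = 1/((-1179 - 2*11523 + 9*(4*√17))/(-131 + 4*√17) + 26246) = 1/((-1179 - 23046 + 36*√17)/(-131 + 4*√17) + 26246) = 1/((-24225 + 36*√17)/(-131 + 4*√17) + 26246) = 1/(26246 + (-24225 + 36*√17)/(-131 + 4*√17))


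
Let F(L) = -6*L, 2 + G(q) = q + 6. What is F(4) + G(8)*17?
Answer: 180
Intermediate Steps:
G(q) = 4 + q (G(q) = -2 + (q + 6) = -2 + (6 + q) = 4 + q)
F(4) + G(8)*17 = -6*4 + (4 + 8)*17 = -24 + 12*17 = -24 + 204 = 180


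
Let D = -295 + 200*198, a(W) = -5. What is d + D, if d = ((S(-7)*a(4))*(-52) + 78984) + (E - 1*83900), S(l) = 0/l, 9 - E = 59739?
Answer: -25341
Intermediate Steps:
E = -59730 (E = 9 - 1*59739 = 9 - 59739 = -59730)
S(l) = 0
D = 39305 (D = -295 + 39600 = 39305)
d = -64646 (d = ((0*(-5))*(-52) + 78984) + (-59730 - 1*83900) = (0*(-52) + 78984) + (-59730 - 83900) = (0 + 78984) - 143630 = 78984 - 143630 = -64646)
d + D = -64646 + 39305 = -25341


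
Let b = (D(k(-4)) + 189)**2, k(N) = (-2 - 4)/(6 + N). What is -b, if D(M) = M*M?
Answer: -39204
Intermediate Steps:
k(N) = -6/(6 + N)
D(M) = M**2
b = 39204 (b = ((-6/(6 - 4))**2 + 189)**2 = ((-6/2)**2 + 189)**2 = ((-6*1/2)**2 + 189)**2 = ((-3)**2 + 189)**2 = (9 + 189)**2 = 198**2 = 39204)
-b = -1*39204 = -39204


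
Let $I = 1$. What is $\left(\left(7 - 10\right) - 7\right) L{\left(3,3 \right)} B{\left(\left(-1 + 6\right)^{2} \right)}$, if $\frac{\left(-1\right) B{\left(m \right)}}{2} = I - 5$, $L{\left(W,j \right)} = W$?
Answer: $-240$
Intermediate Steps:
$B{\left(m \right)} = 8$ ($B{\left(m \right)} = - 2 \left(1 - 5\right) = \left(-2\right) \left(-4\right) = 8$)
$\left(\left(7 - 10\right) - 7\right) L{\left(3,3 \right)} B{\left(\left(-1 + 6\right)^{2} \right)} = \left(\left(7 - 10\right) - 7\right) 3 \cdot 8 = \left(-3 - 7\right) 3 \cdot 8 = \left(-10\right) 3 \cdot 8 = \left(-30\right) 8 = -240$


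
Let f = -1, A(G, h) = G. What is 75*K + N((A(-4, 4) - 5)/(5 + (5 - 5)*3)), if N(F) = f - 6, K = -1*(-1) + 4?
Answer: 368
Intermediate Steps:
K = 5 (K = 1 + 4 = 5)
N(F) = -7 (N(F) = -1 - 6 = -7)
75*K + N((A(-4, 4) - 5)/(5 + (5 - 5)*3)) = 75*5 - 7 = 375 - 7 = 368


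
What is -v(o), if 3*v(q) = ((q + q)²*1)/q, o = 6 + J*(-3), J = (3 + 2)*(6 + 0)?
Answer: 112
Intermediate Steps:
J = 30 (J = 5*6 = 30)
o = -84 (o = 6 + 30*(-3) = 6 - 90 = -84)
v(q) = 4*q/3 (v(q) = (((q + q)²*1)/q)/3 = (((2*q)²*1)/q)/3 = (((4*q²)*1)/q)/3 = ((4*q²)/q)/3 = (4*q)/3 = 4*q/3)
-v(o) = -4*(-84)/3 = -1*(-112) = 112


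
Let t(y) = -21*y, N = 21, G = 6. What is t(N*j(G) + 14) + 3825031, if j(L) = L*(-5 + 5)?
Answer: 3824737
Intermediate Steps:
j(L) = 0 (j(L) = L*0 = 0)
t(N*j(G) + 14) + 3825031 = -21*(21*0 + 14) + 3825031 = -21*(0 + 14) + 3825031 = -21*14 + 3825031 = -294 + 3825031 = 3824737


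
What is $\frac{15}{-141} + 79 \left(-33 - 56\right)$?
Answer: $- \frac{330462}{47} \approx -7031.1$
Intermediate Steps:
$\frac{15}{-141} + 79 \left(-33 - 56\right) = 15 \left(- \frac{1}{141}\right) + 79 \left(-89\right) = - \frac{5}{47} - 7031 = - \frac{330462}{47}$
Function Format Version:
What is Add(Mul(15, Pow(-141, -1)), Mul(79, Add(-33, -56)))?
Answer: Rational(-330462, 47) ≈ -7031.1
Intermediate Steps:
Add(Mul(15, Pow(-141, -1)), Mul(79, Add(-33, -56))) = Add(Mul(15, Rational(-1, 141)), Mul(79, -89)) = Add(Rational(-5, 47), -7031) = Rational(-330462, 47)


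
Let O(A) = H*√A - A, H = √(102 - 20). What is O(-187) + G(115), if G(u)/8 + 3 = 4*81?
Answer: 2755 + I*√15334 ≈ 2755.0 + 123.83*I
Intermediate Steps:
H = √82 ≈ 9.0554
G(u) = 2568 (G(u) = -24 + 8*(4*81) = -24 + 8*324 = -24 + 2592 = 2568)
O(A) = -A + √82*√A (O(A) = √82*√A - A = -A + √82*√A)
O(-187) + G(115) = (-1*(-187) + √82*√(-187)) + 2568 = (187 + √82*(I*√187)) + 2568 = (187 + I*√15334) + 2568 = 2755 + I*√15334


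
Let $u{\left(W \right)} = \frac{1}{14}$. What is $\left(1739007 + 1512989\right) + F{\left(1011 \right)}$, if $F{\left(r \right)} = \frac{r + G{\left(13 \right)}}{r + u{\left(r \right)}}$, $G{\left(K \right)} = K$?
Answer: $\frac{46032017716}{14155} \approx 3.252 \cdot 10^{6}$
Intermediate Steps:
$u{\left(W \right)} = \frac{1}{14}$
$F{\left(r \right)} = \frac{13 + r}{\frac{1}{14} + r}$ ($F{\left(r \right)} = \frac{r + 13}{r + \frac{1}{14}} = \frac{13 + r}{\frac{1}{14} + r}$)
$\left(1739007 + 1512989\right) + F{\left(1011 \right)} = \left(1739007 + 1512989\right) + \frac{14 \left(13 + 1011\right)}{1 + 14 \cdot 1011} = 3251996 + 14 \frac{1}{1 + 14154} \cdot 1024 = 3251996 + 14 \cdot \frac{1}{14155} \cdot 1024 = 3251996 + \frac{14336}{14155} = \frac{46032017716}{14155}$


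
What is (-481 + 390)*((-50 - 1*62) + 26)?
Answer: 7826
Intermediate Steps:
(-481 + 390)*((-50 - 1*62) + 26) = -91*((-50 - 62) + 26) = -91*(-112 + 26) = -91*(-86) = 7826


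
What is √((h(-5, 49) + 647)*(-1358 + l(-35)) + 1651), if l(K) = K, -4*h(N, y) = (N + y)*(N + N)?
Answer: 5*I*√42114 ≈ 1026.1*I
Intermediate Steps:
h(N, y) = -N*(N + y)/2 (h(N, y) = -(N + y)*(N + N)/4 = -(N + y)*2*N/4 = -N*(N + y)/2)
√((h(-5, 49) + 647)*(-1358 + l(-35)) + 1651) = √((-½*(-5)*(-5 + 49) + 647)*(-1358 - 35) + 1651) = √((-½*(-5)*44 + 647)*(-1393) + 1651) = √((110 + 647)*(-1393) + 1651) = √(757*(-1393) + 1651) = √(-1054501 + 1651) = √(-1052850) = 5*I*√42114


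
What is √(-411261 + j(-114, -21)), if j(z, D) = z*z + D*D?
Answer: 16*I*√1554 ≈ 630.73*I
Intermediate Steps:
j(z, D) = D² + z² (j(z, D) = z² + D² = D² + z²)
√(-411261 + j(-114, -21)) = √(-411261 + ((-21)² + (-114)²)) = √(-411261 + (441 + 12996)) = √(-411261 + 13437) = √(-397824) = 16*I*√1554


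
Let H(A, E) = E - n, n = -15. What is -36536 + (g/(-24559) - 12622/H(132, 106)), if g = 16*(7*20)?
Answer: -108882057242/2971639 ≈ -36640.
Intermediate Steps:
g = 2240 (g = 16*140 = 2240)
H(A, E) = 15 + E (H(A, E) = E - 1*(-15) = E + 15 = 15 + E)
-36536 + (g/(-24559) - 12622/H(132, 106)) = -36536 + (2240/(-24559) - 12622/(15 + 106)) = -36536 + (2240*(-1/24559) - 12622/121) = -36536 + (-2240/24559 - 12622*1/121) = -36536 + (-2240/24559 - 12622/121) = -36536 - 310254738/2971639 = -108882057242/2971639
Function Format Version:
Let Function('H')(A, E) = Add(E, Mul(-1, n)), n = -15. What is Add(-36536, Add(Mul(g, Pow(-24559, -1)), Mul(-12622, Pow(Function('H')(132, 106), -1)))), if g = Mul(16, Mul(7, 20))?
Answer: Rational(-108882057242, 2971639) ≈ -36640.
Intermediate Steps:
g = 2240 (g = Mul(16, 140) = 2240)
Function('H')(A, E) = Add(15, E) (Function('H')(A, E) = Add(E, Mul(-1, -15)) = Add(E, 15) = Add(15, E))
Add(-36536, Add(Mul(g, Pow(-24559, -1)), Mul(-12622, Pow(Function('H')(132, 106), -1)))) = Add(-36536, Add(Mul(2240, Pow(-24559, -1)), Mul(-12622, Pow(Add(15, 106), -1)))) = Add(-36536, Add(Mul(2240, Rational(-1, 24559)), Mul(-12622, Pow(121, -1)))) = Add(-36536, Add(Rational(-2240, 24559), Mul(-12622, Rational(1, 121)))) = Add(-36536, Add(Rational(-2240, 24559), Rational(-12622, 121))) = Add(-36536, Rational(-310254738, 2971639)) = Rational(-108882057242, 2971639)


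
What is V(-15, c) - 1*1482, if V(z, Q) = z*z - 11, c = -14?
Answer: -1268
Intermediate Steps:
V(z, Q) = -11 + z² (V(z, Q) = z² - 11 = -11 + z²)
V(-15, c) - 1*1482 = (-11 + (-15)²) - 1*1482 = (-11 + 225) - 1482 = 214 - 1482 = -1268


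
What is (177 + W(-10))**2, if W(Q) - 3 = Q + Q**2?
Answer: 72900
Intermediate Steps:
W(Q) = 3 + Q + Q**2 (W(Q) = 3 + (Q + Q**2) = 3 + Q + Q**2)
(177 + W(-10))**2 = (177 + (3 - 10 + (-10)**2))**2 = (177 + (3 - 10 + 100))**2 = (177 + 93)**2 = 270**2 = 72900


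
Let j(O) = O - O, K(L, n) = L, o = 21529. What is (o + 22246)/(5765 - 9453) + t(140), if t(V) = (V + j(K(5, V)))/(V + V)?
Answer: -41931/3688 ≈ -11.370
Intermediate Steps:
j(O) = 0
t(V) = ½ (t(V) = (V + 0)/(V + V) = V/((2*V)) = V*(1/(2*V)) = ½)
(o + 22246)/(5765 - 9453) + t(140) = (21529 + 22246)/(5765 - 9453) + ½ = 43775/(-3688) + ½ = 43775*(-1/3688) + ½ = -43775/3688 + ½ = -41931/3688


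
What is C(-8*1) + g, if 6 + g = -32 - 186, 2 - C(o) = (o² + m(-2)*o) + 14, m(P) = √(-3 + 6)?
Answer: -300 + 8*√3 ≈ -286.14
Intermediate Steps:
m(P) = √3
C(o) = -12 - o² - o*√3 (C(o) = 2 - ((o² + √3*o) + 14) = 2 - ((o² + o*√3) + 14) = 2 - (14 + o² + o*√3) = 2 + (-14 - o² - o*√3) = -12 - o² - o*√3)
g = -224 (g = -6 + (-32 - 186) = -6 - 218 = -224)
C(-8*1) + g = (-12 - (-8*1)² - (-8*1)*√3) - 224 = (-12 - 1*(-8)² - 1*(-8)*√3) - 224 = (-12 - 1*64 + 8*√3) - 224 = (-12 - 64 + 8*√3) - 224 = (-76 + 8*√3) - 224 = -300 + 8*√3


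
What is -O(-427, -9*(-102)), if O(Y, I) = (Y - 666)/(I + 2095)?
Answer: 1093/3013 ≈ 0.36276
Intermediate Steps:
O(Y, I) = (-666 + Y)/(2095 + I)
-O(-427, -9*(-102)) = -(-666 - 427)/(2095 - 9*(-102)) = -(-1093)/(2095 + 918) = -(-1093)/3013 = -1*(-1093/3013) = 1093/3013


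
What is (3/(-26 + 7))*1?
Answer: -3/19 ≈ -0.15789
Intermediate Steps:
(3/(-26 + 7))*1 = (3/(-19))*1 = (3*(-1/19))*1 = -3/19*1 = -3/19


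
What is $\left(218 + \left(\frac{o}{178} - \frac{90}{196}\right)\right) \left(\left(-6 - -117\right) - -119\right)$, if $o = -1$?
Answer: $\frac{218194330}{4361} \approx 50033.0$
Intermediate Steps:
$\left(218 + \left(\frac{o}{178} - \frac{90}{196}\right)\right) \left(\left(-6 - -117\right) - -119\right) = \left(218 - \left(\frac{1}{178} + \frac{45}{98}\right)\right) \left(\left(-6 - -117\right) - -119\right) = \left(218 - \frac{2027}{4361}\right) \left(\left(-6 + 117\right) + 119\right) = \left(218 - \frac{2027}{4361}\right) \left(111 + 119\right) = \left(218 - \frac{2027}{4361}\right) 230 = \frac{948671}{4361} \cdot 230 = \frac{218194330}{4361}$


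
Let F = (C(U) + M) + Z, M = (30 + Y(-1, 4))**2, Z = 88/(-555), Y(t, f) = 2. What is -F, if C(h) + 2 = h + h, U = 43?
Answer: -614852/555 ≈ -1107.8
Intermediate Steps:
Z = -88/555 (Z = 88*(-1/555) = -88/555 ≈ -0.15856)
C(h) = -2 + 2*h (C(h) = -2 + (h + h) = -2 + 2*h)
M = 1024 (M = (30 + 2)**2 = 32**2 = 1024)
F = 614852/555 (F = ((-2 + 2*43) + 1024) - 88/555 = ((-2 + 86) + 1024) - 88/555 = (84 + 1024) - 88/555 = 1108 - 88/555 = 614852/555 ≈ 1107.8)
-F = -1*614852/555 = -614852/555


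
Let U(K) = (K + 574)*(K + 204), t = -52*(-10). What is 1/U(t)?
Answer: 1/792056 ≈ 1.2625e-6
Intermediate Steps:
t = 520
U(K) = (204 + K)*(574 + K) (U(K) = (574 + K)*(204 + K) = (204 + K)*(574 + K))
1/U(t) = 1/(117096 + 520² + 778*520) = 1/(117096 + 270400 + 404560) = 1/792056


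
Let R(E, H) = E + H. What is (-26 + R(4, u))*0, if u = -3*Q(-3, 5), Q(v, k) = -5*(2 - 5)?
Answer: 0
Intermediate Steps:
Q(v, k) = 15 (Q(v, k) = -5*(-3) = 15)
u = -45 (u = -3*15 = -45)
(-26 + R(4, u))*0 = (-26 + (4 - 45))*0 = (-26 - 41)*0 = -67*0 = 0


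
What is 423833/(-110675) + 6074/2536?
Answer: -10594751/7386100 ≈ -1.4344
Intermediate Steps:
423833/(-110675) + 6074/2536 = 423833*(-1/110675) + 6074*(1/2536) = -22307/5825 + 3037/1268 = -10594751/7386100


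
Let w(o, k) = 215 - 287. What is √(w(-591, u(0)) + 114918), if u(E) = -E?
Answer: √114846 ≈ 338.89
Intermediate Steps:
w(o, k) = -72
√(w(-591, u(0)) + 114918) = √(-72 + 114918) = √114846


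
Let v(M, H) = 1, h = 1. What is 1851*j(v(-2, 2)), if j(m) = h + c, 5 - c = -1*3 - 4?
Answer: 24063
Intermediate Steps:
c = 12 (c = 5 - (-1*3 - 4) = 5 - (-3 - 4) = 5 - 1*(-7) = 5 + 7 = 12)
j(m) = 13 (j(m) = 1 + 12 = 13)
1851*j(v(-2, 2)) = 1851*13 = 24063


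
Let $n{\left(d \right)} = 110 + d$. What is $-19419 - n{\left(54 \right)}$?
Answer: $-19583$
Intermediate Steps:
$-19419 - n{\left(54 \right)} = -19419 - \left(110 + 54\right) = -19419 - 164 = -19583$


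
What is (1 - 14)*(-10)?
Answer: 130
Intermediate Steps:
(1 - 14)*(-10) = -13*(-10) = 130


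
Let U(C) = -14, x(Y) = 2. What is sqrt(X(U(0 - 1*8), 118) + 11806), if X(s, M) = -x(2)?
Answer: 2*sqrt(2951) ≈ 108.65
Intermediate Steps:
X(s, M) = -2 (X(s, M) = -1*2 = -2)
sqrt(X(U(0 - 1*8), 118) + 11806) = sqrt(-2 + 11806) = sqrt(11804) = 2*sqrt(2951)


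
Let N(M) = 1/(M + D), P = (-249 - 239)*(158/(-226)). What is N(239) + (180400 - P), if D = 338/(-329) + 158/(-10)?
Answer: 7436171017037/41298562 ≈ 1.8006e+5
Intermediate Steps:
D = -27681/1645 (D = 338*(-1/329) + 158*(-⅒) = -338/329 - 79/5 = -27681/1645 ≈ -16.827)
P = 38552/113 (P = -77104*(-1)/226 = -488*(-79/113) = 38552/113 ≈ 341.17)
N(M) = 1/(-27681/1645 + M) (N(M) = 1/(M - 27681/1645) = 1/(-27681/1645 + M))
N(239) + (180400 - P) = 1645/(-27681 + 1645*239) + (180400 - 1*38552/113) = 1645/(-27681 + 393155) + (180400 - 38552/113) = 1645/365474 + 20346648/113 = 7436171017037/41298562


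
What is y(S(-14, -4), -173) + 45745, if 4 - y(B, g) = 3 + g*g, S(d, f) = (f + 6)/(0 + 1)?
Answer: 15817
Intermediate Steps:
S(d, f) = 6 + f (S(d, f) = (6 + f)/1 = (6 + f)*1 = 6 + f)
y(B, g) = 1 - g**2 (y(B, g) = 4 - (3 + g*g) = 4 - (3 + g**2) = 4 + (-3 - g**2) = 1 - g**2)
y(S(-14, -4), -173) + 45745 = (1 - 1*(-173)**2) + 45745 = (1 - 1*29929) + 45745 = (1 - 29929) + 45745 = -29928 + 45745 = 15817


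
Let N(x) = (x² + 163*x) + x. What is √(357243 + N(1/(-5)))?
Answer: 4*√558141/5 ≈ 597.67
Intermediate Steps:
N(x) = x² + 164*x
√(357243 + N(1/(-5))) = √(357243 + (164 + 1/(-5))/(-5)) = √(357243 - (164 - ⅕)/5) = √(357243 - ⅕*819/5) = √(357243 - 819/25) = √(8930256/25) = 4*√558141/5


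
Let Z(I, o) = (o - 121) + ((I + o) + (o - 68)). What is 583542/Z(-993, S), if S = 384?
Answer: -97257/5 ≈ -19451.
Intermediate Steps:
Z(I, o) = -189 + I + 3*o (Z(I, o) = (-121 + o) + ((I + o) + (-68 + o)) = (-121 + o) + (-68 + I + 2*o) = -189 + I + 3*o)
583542/Z(-993, S) = 583542/(-189 - 993 + 3*384) = 583542/(-189 - 993 + 1152) = 583542/(-30) = 583542*(-1/30) = -97257/5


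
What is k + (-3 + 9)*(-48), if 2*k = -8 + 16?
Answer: -284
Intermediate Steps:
k = 4 (k = (-8 + 16)/2 = (1/2)*8 = 4)
k + (-3 + 9)*(-48) = 4 + (-3 + 9)*(-48) = 4 + 6*(-48) = 4 - 288 = -284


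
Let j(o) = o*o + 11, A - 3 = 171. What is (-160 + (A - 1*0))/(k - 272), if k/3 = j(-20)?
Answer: 14/961 ≈ 0.014568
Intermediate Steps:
A = 174 (A = 3 + 171 = 174)
j(o) = 11 + o**2 (j(o) = o**2 + 11 = 11 + o**2)
k = 1233 (k = 3*(11 + (-20)**2) = 3*(11 + 400) = 3*411 = 1233)
(-160 + (A - 1*0))/(k - 272) = (-160 + (174 - 1*0))/(1233 - 272) = (-160 + (174 + 0))/961 = (-160 + 174)*(1/961) = 14*(1/961) = 14/961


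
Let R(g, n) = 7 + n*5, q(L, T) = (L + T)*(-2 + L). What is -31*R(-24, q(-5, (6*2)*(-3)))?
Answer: -44702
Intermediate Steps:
q(L, T) = (-2 + L)*(L + T)
R(g, n) = 7 + 5*n
-31*R(-24, q(-5, (6*2)*(-3))) = -31*(7 + 5*((-5)**2 - 2*(-5) - 2*6*2*(-3) - 5*6*2*(-3))) = -31*(7 + 5*(25 + 10 - 24*(-3) - 60*(-3))) = -31*(7 + 5*(25 + 10 - 2*(-36) - 5*(-36))) = -31*(7 + 5*(25 + 10 + 72 + 180)) = -31*(7 + 5*287) = -31*(7 + 1435) = -31*1442 = -44702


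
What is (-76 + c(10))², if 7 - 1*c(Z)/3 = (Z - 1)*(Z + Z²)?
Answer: 9150625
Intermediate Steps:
c(Z) = 21 - 3*(-1 + Z)*(Z + Z²) (c(Z) = 21 - 3*(Z - 1)*(Z + Z²) = 21 - 3*(-1 + Z)*(Z + Z²))
(-76 + c(10))² = (-76 + (21 - 3*10³ + 3*10))² = (-76 + (21 - 3*1000 + 30))² = (-76 + (21 - 3000 + 30))² = (-76 - 2949)² = (-3025)² = 9150625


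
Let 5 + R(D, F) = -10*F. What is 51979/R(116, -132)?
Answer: 51979/1315 ≈ 39.528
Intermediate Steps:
R(D, F) = -5 - 10*F
51979/R(116, -132) = 51979/(-5 - 10*(-132)) = 51979/(-5 + 1320) = 51979/1315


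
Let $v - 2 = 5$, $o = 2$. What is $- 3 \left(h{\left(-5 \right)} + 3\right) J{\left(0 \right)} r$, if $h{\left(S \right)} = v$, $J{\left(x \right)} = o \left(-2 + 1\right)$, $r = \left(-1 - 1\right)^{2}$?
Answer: $240$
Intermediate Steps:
$r = 4$ ($r = \left(-2\right)^{2} = 4$)
$v = 7$ ($v = 2 + 5 = 7$)
$J{\left(x \right)} = -2$ ($J{\left(x \right)} = 2 \left(-2 + 1\right) = 2 \left(-1\right) = -2$)
$h{\left(S \right)} = 7$
$- 3 \left(h{\left(-5 \right)} + 3\right) J{\left(0 \right)} r = - 3 \left(7 + 3\right) \left(-2\right) 4 = \left(-3\right) 10 \left(-2\right) 4 = \left(-30\right) \left(-2\right) 4 = 60 \cdot 4 = 240$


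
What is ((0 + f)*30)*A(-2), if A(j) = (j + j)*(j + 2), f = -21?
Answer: 0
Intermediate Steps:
A(j) = 2*j*(2 + j) (A(j) = (2*j)*(2 + j) = 2*j*(2 + j))
((0 + f)*30)*A(-2) = ((0 - 21)*30)*(2*(-2)*(2 - 2)) = (-21*30)*(2*(-2)*0) = -630*0 = 0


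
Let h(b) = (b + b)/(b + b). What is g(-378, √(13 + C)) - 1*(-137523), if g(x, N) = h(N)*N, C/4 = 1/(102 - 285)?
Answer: 137523 + 5*√17385/183 ≈ 1.3753e+5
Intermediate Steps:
C = -4/183 (C = 4/(102 - 285) = 4/(-183) = 4*(-1/183) = -4/183 ≈ -0.021858)
h(b) = 1 (h(b) = (2*b)/((2*b)) = (2*b)*(1/(2*b)) = 1)
g(x, N) = N (g(x, N) = 1*N = N)
g(-378, √(13 + C)) - 1*(-137523) = √(13 - 4/183) - 1*(-137523) = √(2375/183) + 137523 = 5*√17385/183 + 137523 = 137523 + 5*√17385/183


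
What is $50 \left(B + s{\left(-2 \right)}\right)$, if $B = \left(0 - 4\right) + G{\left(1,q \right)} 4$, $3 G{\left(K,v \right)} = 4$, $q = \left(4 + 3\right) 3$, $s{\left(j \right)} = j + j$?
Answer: $- \frac{400}{3} \approx -133.33$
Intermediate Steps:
$s{\left(j \right)} = 2 j$
$q = 21$ ($q = 7 \cdot 3 = 21$)
$G{\left(K,v \right)} = \frac{4}{3}$ ($G{\left(K,v \right)} = \frac{1}{3} \cdot 4 = \frac{4}{3}$)
$B = \frac{4}{3}$ ($B = \left(0 - 4\right) + \frac{4}{3} \cdot 4 = \left(0 - 4\right) + \frac{16}{3} = -4 + \frac{16}{3} = \frac{4}{3} \approx 1.3333$)
$50 \left(B + s{\left(-2 \right)}\right) = 50 \left(\frac{4}{3} + 2 \left(-2\right)\right) = 50 \left(\frac{4}{3} - 4\right) = 50 \left(- \frac{8}{3}\right) = - \frac{400}{3}$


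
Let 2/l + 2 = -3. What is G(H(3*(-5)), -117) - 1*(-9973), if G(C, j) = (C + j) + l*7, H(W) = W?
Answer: 49191/5 ≈ 9838.2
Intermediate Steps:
l = -⅖ (l = 2/(-2 - 3) = 2/(-5) = 2*(-⅕) = -⅖ ≈ -0.40000)
G(C, j) = -14/5 + C + j (G(C, j) = (C + j) - ⅖*7 = (C + j) - 14/5 = -14/5 + C + j)
G(H(3*(-5)), -117) - 1*(-9973) = (-14/5 + 3*(-5) - 117) - 1*(-9973) = (-14/5 - 15 - 117) + 9973 = -674/5 + 9973 = 49191/5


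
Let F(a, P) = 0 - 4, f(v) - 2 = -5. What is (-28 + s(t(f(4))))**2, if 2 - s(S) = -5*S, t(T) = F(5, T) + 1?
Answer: 1681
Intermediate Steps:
f(v) = -3 (f(v) = 2 - 5 = -3)
F(a, P) = -4
t(T) = -3 (t(T) = -4 + 1 = -3)
s(S) = 2 + 5*S (s(S) = 2 - (-5)*S = 2 + 5*S)
(-28 + s(t(f(4))))**2 = (-28 + (2 + 5*(-3)))**2 = (-28 + (2 - 15))**2 = (-28 - 13)**2 = (-41)**2 = 1681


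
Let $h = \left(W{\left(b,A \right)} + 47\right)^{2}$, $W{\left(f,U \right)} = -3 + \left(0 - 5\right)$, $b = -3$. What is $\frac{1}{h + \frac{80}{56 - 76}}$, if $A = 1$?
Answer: $\frac{1}{1517} \approx 0.0006592$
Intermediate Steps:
$W{\left(f,U \right)} = -8$ ($W{\left(f,U \right)} = -3 + \left(0 - 5\right) = -3 - 5 = -8$)
$h = 1521$ ($h = \left(-8 + 47\right)^{2} = 39^{2} = 1521$)
$\frac{1}{h + \frac{80}{56 - 76}} = \frac{1}{1521 + \frac{80}{56 - 76}} = \frac{1}{1521 + \frac{80}{-20}} = \frac{1}{1521 + 80 \left(- \frac{1}{20}\right)} = \frac{1}{1521 - 4} = \frac{1}{1517}$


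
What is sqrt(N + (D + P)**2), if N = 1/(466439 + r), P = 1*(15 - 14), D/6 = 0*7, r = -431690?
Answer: 5*sqrt(596310)/3861 ≈ 1.0000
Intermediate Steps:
D = 0 (D = 6*(0*7) = 6*0 = 0)
P = 1 (P = 1*1 = 1)
N = 1/34749 (N = 1/(466439 - 431690) = 1/34749 ≈ 2.8778e-5)
sqrt(N + (D + P)**2) = sqrt(1/34749 + (0 + 1)**2) = sqrt(1/34749 + 1**2) = sqrt(1/34749 + 1) = sqrt(34750/34749) = 5*sqrt(596310)/3861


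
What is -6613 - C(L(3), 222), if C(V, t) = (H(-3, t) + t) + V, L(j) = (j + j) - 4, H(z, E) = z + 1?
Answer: -6835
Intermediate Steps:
H(z, E) = 1 + z
L(j) = -4 + 2*j (L(j) = 2*j - 4 = -4 + 2*j)
C(V, t) = -2 + V + t (C(V, t) = ((1 - 3) + t) + V = (-2 + t) + V = -2 + V + t)
-6613 - C(L(3), 222) = -6613 - (-2 + (-4 + 2*3) + 222) = -6613 - (-2 + (-4 + 6) + 222) = -6613 - (-2 + 2 + 222) = -6613 - 1*222 = -6613 - 222 = -6835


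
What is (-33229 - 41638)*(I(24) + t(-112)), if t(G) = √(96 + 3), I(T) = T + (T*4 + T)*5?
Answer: -46717008 - 224601*√11 ≈ -4.7462e+7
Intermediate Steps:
I(T) = 26*T (I(T) = T + (4*T + T)*5 = T + (5*T)*5 = T + 25*T = 26*T)
t(G) = 3*√11 (t(G) = √99 = 3*√11)
(-33229 - 41638)*(I(24) + t(-112)) = (-33229 - 41638)*(26*24 + 3*√11) = -74867*(624 + 3*√11) = -46717008 - 224601*√11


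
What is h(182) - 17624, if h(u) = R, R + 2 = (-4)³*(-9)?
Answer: -17050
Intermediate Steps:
R = 574 (R = -2 + (-4)³*(-9) = -2 - 64*(-9) = -2 + 576 = 574)
h(u) = 574
h(182) - 17624 = 574 - 17624 = -17050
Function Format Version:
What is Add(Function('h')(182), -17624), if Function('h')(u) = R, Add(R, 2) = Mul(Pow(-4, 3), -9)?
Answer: -17050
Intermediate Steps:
R = 574 (R = Add(-2, Mul(Pow(-4, 3), -9)) = Add(-2, Mul(-64, -9)) = Add(-2, 576) = 574)
Function('h')(u) = 574
Add(Function('h')(182), -17624) = Add(574, -17624) = -17050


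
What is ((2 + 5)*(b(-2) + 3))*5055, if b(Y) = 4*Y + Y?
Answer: -247695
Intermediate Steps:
b(Y) = 5*Y
((2 + 5)*(b(-2) + 3))*5055 = ((2 + 5)*(5*(-2) + 3))*5055 = (7*(-10 + 3))*5055 = (7*(-7))*5055 = -49*5055 = -247695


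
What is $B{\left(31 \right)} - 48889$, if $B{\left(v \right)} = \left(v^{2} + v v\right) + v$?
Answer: $-46936$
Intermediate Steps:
$B{\left(v \right)} = v + 2 v^{2}$ ($B{\left(v \right)} = \left(v^{2} + v^{2}\right) + v = 2 v^{2} + v = v + 2 v^{2}$)
$B{\left(31 \right)} - 48889 = 31 \left(1 + 2 \cdot 31\right) - 48889 = 31 \left(1 + 62\right) - 48889 = 31 \cdot 63 - 48889 = 1953 - 48889 = -46936$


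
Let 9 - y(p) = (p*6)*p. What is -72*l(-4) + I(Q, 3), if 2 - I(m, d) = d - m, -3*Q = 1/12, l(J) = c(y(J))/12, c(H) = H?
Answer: 18755/36 ≈ 520.97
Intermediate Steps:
y(p) = 9 - 6*p**2 (y(p) = 9 - p*6*p = 9 - 6*p*p = 9 - 6*p**2)
l(J) = 3/4 - J**2/2 (l(J) = (9 - 6*J**2)/12 = (9 - 6*J**2)*(1/12) = 3/4 - J**2/2)
Q = -1/36 (Q = -1/3/12 = -1/3*1/12 = -1/36 ≈ -0.027778)
I(m, d) = 2 + m - d (I(m, d) = 2 - (d - m) = 2 + (m - d) = 2 + m - d)
-72*l(-4) + I(Q, 3) = -72*(3/4 - 1/2*(-4)**2) + (2 - 1/36 - 1*3) = -72*(3/4 - 1/2*16) + (2 - 1/36 - 3) = -72*(3/4 - 8) - 37/36 = -72*(-29/4) - 37/36 = 522 - 37/36 = 18755/36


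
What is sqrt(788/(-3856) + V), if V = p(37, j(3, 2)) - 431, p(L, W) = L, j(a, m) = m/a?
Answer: I*sqrt(91583133)/482 ≈ 19.855*I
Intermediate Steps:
V = -394 (V = 37 - 431 = -394)
sqrt(788/(-3856) + V) = sqrt(788/(-3856) - 394) = sqrt(788*(-1/3856) - 394) = sqrt(-197/964 - 394) = sqrt(-380013/964) = I*sqrt(91583133)/482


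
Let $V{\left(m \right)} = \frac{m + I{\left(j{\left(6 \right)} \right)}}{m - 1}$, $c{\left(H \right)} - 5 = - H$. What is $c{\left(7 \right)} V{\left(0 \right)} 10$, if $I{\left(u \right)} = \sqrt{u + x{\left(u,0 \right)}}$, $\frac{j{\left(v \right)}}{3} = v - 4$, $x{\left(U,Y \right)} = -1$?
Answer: $20 \sqrt{5} \approx 44.721$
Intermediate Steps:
$c{\left(H \right)} = 5 - H$
$j{\left(v \right)} = -12 + 3 v$ ($j{\left(v \right)} = 3 \left(v - 4\right) = 3 \left(-4 + v\right) = -12 + 3 v$)
$I{\left(u \right)} = \sqrt{-1 + u}$ ($I{\left(u \right)} = \sqrt{u - 1} = \sqrt{-1 + u}$)
$V{\left(m \right)} = \frac{m + \sqrt{5}}{-1 + m}$ ($V{\left(m \right)} = \frac{m + \sqrt{-1 + \left(-12 + 3 \cdot 6\right)}}{m - 1} = \frac{m + \sqrt{-1 + \left(-12 + 18\right)}}{-1 + m} = \frac{m + \sqrt{-1 + 6}}{-1 + m} = \frac{m + \sqrt{5}}{-1 + m}$)
$c{\left(7 \right)} V{\left(0 \right)} 10 = \left(5 - 7\right) \frac{0 + \sqrt{5}}{-1 + 0} \cdot 10 = \left(5 - 7\right) \frac{\sqrt{5}}{-1} \cdot 10 = - 2 \left(- \sqrt{5}\right) 10 = 2 \sqrt{5} \cdot 10 = 20 \sqrt{5}$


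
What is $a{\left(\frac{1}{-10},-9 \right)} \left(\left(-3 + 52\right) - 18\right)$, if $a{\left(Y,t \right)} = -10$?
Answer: $-310$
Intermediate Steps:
$a{\left(\frac{1}{-10},-9 \right)} \left(\left(-3 + 52\right) - 18\right) = - 10 \left(\left(-3 + 52\right) - 18\right) = - 10 \left(49 - 18\right) = \left(-10\right) 31 = -310$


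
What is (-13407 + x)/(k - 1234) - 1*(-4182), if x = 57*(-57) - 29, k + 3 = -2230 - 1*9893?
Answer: 11177641/2672 ≈ 4183.3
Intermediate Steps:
k = -12126 (k = -3 + (-2230 - 1*9893) = -3 + (-2230 - 9893) = -3 - 12123 = -12126)
x = -3278 (x = -3249 - 29 = -3278)
(-13407 + x)/(k - 1234) - 1*(-4182) = (-13407 - 3278)/(-12126 - 1234) - 1*(-4182) = -16685/(-13360) + 4182 = -16685*(-1/13360) + 4182 = 3337/2672 + 4182 = 11177641/2672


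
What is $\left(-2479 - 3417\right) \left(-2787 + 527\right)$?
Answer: $13324960$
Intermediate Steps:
$\left(-2479 - 3417\right) \left(-2787 + 527\right) = \left(-5896\right) \left(-2260\right) = 13324960$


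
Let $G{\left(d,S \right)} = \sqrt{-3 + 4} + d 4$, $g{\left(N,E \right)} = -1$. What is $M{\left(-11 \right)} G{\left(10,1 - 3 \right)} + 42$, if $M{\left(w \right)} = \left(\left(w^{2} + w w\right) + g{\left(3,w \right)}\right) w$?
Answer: $-108649$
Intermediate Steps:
$M{\left(w \right)} = w \left(-1 + 2 w^{2}\right)$ ($M{\left(w \right)} = \left(\left(w^{2} + w w\right) - 1\right) w = \left(\left(w^{2} + w^{2}\right) - 1\right) w = \left(2 w^{2} - 1\right) w = \left(-1 + 2 w^{2}\right) w = w \left(-1 + 2 w^{2}\right)$)
$G{\left(d,S \right)} = 1 + 4 d$ ($G{\left(d,S \right)} = \sqrt{1} + 4 d = 1 + 4 d$)
$M{\left(-11 \right)} G{\left(10,1 - 3 \right)} + 42 = \left(\left(-1\right) \left(-11\right) + 2 \left(-11\right)^{3}\right) \left(1 + 4 \cdot 10\right) + 42 = \left(11 + 2 \left(-1331\right)\right) \left(1 + 40\right) + 42 = \left(11 - 2662\right) 41 + 42 = \left(-2651\right) 41 + 42 = -108691 + 42 = -108649$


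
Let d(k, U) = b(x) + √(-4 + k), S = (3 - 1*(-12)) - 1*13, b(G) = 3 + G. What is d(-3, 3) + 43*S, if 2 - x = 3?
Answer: 88 + I*√7 ≈ 88.0 + 2.6458*I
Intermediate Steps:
x = -1 (x = 2 - 1*3 = 2 - 3 = -1)
S = 2 (S = (3 + 12) - 13 = 15 - 13 = 2)
d(k, U) = 2 + √(-4 + k) (d(k, U) = (3 - 1) + √(-4 + k) = 2 + √(-4 + k))
d(-3, 3) + 43*S = (2 + √(-4 - 3)) + 43*2 = (2 + √(-7)) + 86 = (2 + I*√7) + 86 = 88 + I*√7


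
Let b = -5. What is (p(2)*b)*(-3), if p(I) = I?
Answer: 30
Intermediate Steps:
(p(2)*b)*(-3) = (2*(-5))*(-3) = -10*(-3) = 30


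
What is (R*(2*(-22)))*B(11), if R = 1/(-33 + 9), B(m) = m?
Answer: 121/6 ≈ 20.167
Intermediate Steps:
R = -1/24 (R = 1/(-24) = -1/24 ≈ -0.041667)
(R*(2*(-22)))*B(11) = -(-22)/12*11 = -1/24*(-44)*11 = (11/6)*11 = 121/6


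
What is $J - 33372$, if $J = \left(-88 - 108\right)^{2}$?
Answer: $5044$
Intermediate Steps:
$J = 38416$ ($J = \left(-196\right)^{2} = 38416$)
$J - 33372 = 38416 - 33372 = 5044$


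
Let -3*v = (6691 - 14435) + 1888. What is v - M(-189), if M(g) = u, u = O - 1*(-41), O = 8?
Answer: 1903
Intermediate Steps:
v = 1952 (v = -((6691 - 14435) + 1888)/3 = -(-7744 + 1888)/3 = -1/3*(-5856) = 1952)
u = 49 (u = 8 - 1*(-41) = 8 + 41 = 49)
M(g) = 49
v - M(-189) = 1952 - 1*49 = 1952 - 49 = 1903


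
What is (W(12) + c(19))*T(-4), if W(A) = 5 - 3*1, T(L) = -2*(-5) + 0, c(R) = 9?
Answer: 110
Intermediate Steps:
T(L) = 10 (T(L) = 10 + 0 = 10)
W(A) = 2 (W(A) = 5 - 3 = 2)
(W(12) + c(19))*T(-4) = (2 + 9)*10 = 11*10 = 110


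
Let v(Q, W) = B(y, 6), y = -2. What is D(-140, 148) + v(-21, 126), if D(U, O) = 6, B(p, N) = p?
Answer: 4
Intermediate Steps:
v(Q, W) = -2
D(-140, 148) + v(-21, 126) = 6 - 2 = 4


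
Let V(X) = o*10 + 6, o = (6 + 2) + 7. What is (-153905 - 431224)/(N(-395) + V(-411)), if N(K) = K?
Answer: 585129/239 ≈ 2448.2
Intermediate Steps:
o = 15 (o = 8 + 7 = 15)
V(X) = 156 (V(X) = 15*10 + 6 = 150 + 6 = 156)
(-153905 - 431224)/(N(-395) + V(-411)) = (-153905 - 431224)/(-395 + 156) = -585129/(-239) = -585129*(-1/239) = 585129/239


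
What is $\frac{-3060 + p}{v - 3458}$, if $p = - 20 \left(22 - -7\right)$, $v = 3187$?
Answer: $\frac{3640}{271} \approx 13.432$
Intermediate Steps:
$p = -580$ ($p = - 20 \left(22 + 7\right) = \left(-20\right) 29 = -580$)
$\frac{-3060 + p}{v - 3458} = \frac{-3060 - 580}{3187 - 3458} = - \frac{3640}{-271} = \left(-3640\right) \left(- \frac{1}{271}\right) = \frac{3640}{271}$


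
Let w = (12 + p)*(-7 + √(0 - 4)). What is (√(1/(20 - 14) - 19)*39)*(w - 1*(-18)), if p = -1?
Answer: √678*(-143 - 767*I/2) ≈ -3723.5 - 9985.7*I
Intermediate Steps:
w = -77 + 22*I (w = (12 - 1)*(-7 + √(0 - 4)) = 11*(-7 + √(-4)) = 11*(-7 + 2*I) = -77 + 22*I ≈ -77.0 + 22.0*I)
(√(1/(20 - 14) - 19)*39)*(w - 1*(-18)) = (√(1/(20 - 14) - 19)*39)*((-77 + 22*I) - 1*(-18)) = (√(1/6 - 19)*39)*((-77 + 22*I) + 18) = (√(⅙ - 19)*39)*(-59 + 22*I) = (√(-113/6)*39)*(-59 + 22*I) = ((I*√678/6)*39)*(-59 + 22*I) = (13*I*√678/2)*(-59 + 22*I) = 13*I*√678*(-59 + 22*I)/2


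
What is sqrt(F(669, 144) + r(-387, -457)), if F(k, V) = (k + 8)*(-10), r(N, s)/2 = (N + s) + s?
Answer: 2*I*sqrt(2343) ≈ 96.809*I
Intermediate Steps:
r(N, s) = 2*N + 4*s (r(N, s) = 2*((N + s) + s) = 2*(N + 2*s) = 2*N + 4*s)
F(k, V) = -80 - 10*k (F(k, V) = (8 + k)*(-10) = -80 - 10*k)
sqrt(F(669, 144) + r(-387, -457)) = sqrt((-80 - 10*669) + (2*(-387) + 4*(-457))) = sqrt((-80 - 6690) + (-774 - 1828)) = sqrt(-6770 - 2602) = sqrt(-9372) = 2*I*sqrt(2343)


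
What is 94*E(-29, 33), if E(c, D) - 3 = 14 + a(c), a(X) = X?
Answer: -1128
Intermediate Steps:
E(c, D) = 17 + c (E(c, D) = 3 + (14 + c) = 17 + c)
94*E(-29, 33) = 94*(17 - 29) = 94*(-12) = -1128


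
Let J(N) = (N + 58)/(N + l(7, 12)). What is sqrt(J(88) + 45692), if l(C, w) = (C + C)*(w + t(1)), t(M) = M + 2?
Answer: sqrt(1014418969)/149 ≈ 213.76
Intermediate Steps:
t(M) = 2 + M
l(C, w) = 2*C*(3 + w) (l(C, w) = (C + C)*(w + (2 + 1)) = (2*C)*(w + 3) = (2*C)*(3 + w) = 2*C*(3 + w))
J(N) = (58 + N)/(210 + N) (J(N) = (N + 58)/(N + 2*7*(3 + 12)) = (58 + N)/(N + 2*7*15) = (58 + N)/(N + 210) = (58 + N)/(210 + N))
sqrt(J(88) + 45692) = sqrt((58 + 88)/(210 + 88) + 45692) = sqrt(146/298 + 45692) = sqrt((1/298)*146 + 45692) = sqrt(73/149 + 45692) = sqrt(6808181/149) = sqrt(1014418969)/149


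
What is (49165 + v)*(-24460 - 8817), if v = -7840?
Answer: -1375172025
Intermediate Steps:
(49165 + v)*(-24460 - 8817) = (49165 - 7840)*(-24460 - 8817) = 41325*(-33277) = -1375172025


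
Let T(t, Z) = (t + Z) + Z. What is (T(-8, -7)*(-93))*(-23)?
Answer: -47058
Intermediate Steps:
T(t, Z) = t + 2*Z (T(t, Z) = (Z + t) + Z = t + 2*Z)
(T(-8, -7)*(-93))*(-23) = ((-8 + 2*(-7))*(-93))*(-23) = ((-8 - 14)*(-93))*(-23) = -22*(-93)*(-23) = 2046*(-23) = -47058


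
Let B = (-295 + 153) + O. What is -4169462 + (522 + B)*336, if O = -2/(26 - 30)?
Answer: -4041614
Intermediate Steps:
O = 1/2 (O = -2/(-4) = -2*(-1/4) = 1/2 ≈ 0.50000)
B = -283/2 (B = (-295 + 153) + 1/2 = -142 + 1/2 = -283/2 ≈ -141.50)
-4169462 + (522 + B)*336 = -4169462 + (522 - 283/2)*336 = -4169462 + (761/2)*336 = -4169462 + 127848 = -4041614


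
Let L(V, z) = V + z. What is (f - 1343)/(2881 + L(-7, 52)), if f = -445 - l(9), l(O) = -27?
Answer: -1761/2926 ≈ -0.60185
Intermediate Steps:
f = -418 (f = -445 - 1*(-27) = -445 + 27 = -418)
(f - 1343)/(2881 + L(-7, 52)) = (-418 - 1343)/(2881 + (-7 + 52)) = -1761/(2881 + 45) = -1761/2926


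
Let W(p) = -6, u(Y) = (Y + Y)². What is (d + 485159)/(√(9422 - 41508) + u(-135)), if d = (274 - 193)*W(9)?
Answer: 17666330850/2657221043 - 484673*I*√32086/5314442086 ≈ 6.6484 - 0.016336*I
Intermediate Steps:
u(Y) = 4*Y² (u(Y) = (2*Y)² = 4*Y²)
d = -486 (d = (274 - 193)*(-6) = 81*(-6) = -486)
(d + 485159)/(√(9422 - 41508) + u(-135)) = (-486 + 485159)/(√(9422 - 41508) + 4*(-135)²) = 484673/(√(-32086) + 4*18225) = 484673/(I*√32086 + 72900) = 484673/(72900 + I*√32086)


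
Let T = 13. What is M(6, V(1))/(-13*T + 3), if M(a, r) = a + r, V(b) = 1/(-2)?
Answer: -11/332 ≈ -0.033133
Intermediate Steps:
V(b) = -½
M(6, V(1))/(-13*T + 3) = (6 - ½)/(-13*13 + 3) = 11/(2*(-169 + 3)) = (11/2)/(-166) = (11/2)*(-1/166) = -11/332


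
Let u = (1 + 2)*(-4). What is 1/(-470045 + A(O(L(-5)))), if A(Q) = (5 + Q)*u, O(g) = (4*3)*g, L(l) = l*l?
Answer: -1/473705 ≈ -2.1110e-6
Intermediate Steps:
u = -12 (u = 3*(-4) = -12)
L(l) = l²
O(g) = 12*g
A(Q) = -60 - 12*Q (A(Q) = (5 + Q)*(-12) = -60 - 12*Q)
1/(-470045 + A(O(L(-5)))) = 1/(-470045 + (-60 - 144*(-5)²)) = 1/(-470045 + (-60 - 144*25)) = 1/(-470045 + (-60 - 12*300)) = 1/(-470045 + (-60 - 3600)) = 1/(-470045 - 3660) = 1/(-473705) = -1/473705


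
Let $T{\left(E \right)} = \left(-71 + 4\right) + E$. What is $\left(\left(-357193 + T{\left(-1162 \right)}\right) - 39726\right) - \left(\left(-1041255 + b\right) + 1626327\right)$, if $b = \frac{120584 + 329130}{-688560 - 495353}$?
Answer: $- \frac{1164046490146}{1183913} \approx -9.8322 \cdot 10^{5}$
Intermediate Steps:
$T{\left(E \right)} = -67 + E$
$b = - \frac{449714}{1183913}$ ($b = \frac{449714}{-1183913} = 449714 \left(- \frac{1}{1183913}\right) = - \frac{449714}{1183913} \approx -0.37985$)
$\left(\left(-357193 + T{\left(-1162 \right)}\right) - 39726\right) - \left(\left(-1041255 + b\right) + 1626327\right) = \left(\left(-357193 - 1229\right) - 39726\right) - \left(\left(-1041255 - \frac{449714}{1183913}\right) + 1626327\right) = \left(\left(-357193 - 1229\right) - 39726\right) - \left(- \frac{1232755780529}{1183913} + 1626327\right) = \left(-358422 - 39726\right) - \frac{692673897022}{1183913} = -398148 - \frac{692673897022}{1183913} = - \frac{1164046490146}{1183913}$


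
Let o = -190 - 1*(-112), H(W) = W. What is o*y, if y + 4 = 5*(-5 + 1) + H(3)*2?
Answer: 1404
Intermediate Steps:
o = -78 (o = -190 + 112 = -78)
y = -18 (y = -4 + (5*(-5 + 1) + 3*2) = -4 + (5*(-4) + 6) = -4 + (-20 + 6) = -4 - 14 = -18)
o*y = -78*(-18) = 1404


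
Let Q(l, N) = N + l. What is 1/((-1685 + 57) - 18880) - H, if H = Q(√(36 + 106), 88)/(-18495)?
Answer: 595403/126431820 + √142/18495 ≈ 0.0053536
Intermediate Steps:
H = -88/18495 - √142/18495 (H = (88 + √(36 + 106))/(-18495) = (88 + √142)*(-1/18495) = -88/18495 - √142/18495 ≈ -0.0054023)
1/((-1685 + 57) - 18880) - H = 1/((-1685 + 57) - 18880) - (-88/18495 - √142/18495) = 1/(-1628 - 18880) + (88/18495 + √142/18495) = 1/(-20508) + (88/18495 + √142/18495) = -1/20508 + (88/18495 + √142/18495) = 595403/126431820 + √142/18495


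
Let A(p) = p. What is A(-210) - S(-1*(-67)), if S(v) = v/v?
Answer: -211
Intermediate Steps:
S(v) = 1
A(-210) - S(-1*(-67)) = -210 - 1*1 = -210 - 1 = -211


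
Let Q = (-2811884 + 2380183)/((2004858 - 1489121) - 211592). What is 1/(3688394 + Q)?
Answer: 304145/1121806161429 ≈ 2.7112e-7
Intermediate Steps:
Q = -431701/304145 (Q = -431701/(515737 - 211592) = -431701/304145 ≈ -1.4194)
1/(3688394 + Q) = 1/(3688394 - 431701/304145) = 1/(1121806161429/304145) = 304145/1121806161429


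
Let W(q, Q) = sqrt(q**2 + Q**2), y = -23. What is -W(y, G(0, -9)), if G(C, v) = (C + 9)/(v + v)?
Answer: -sqrt(2117)/2 ≈ -23.005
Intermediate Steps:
G(C, v) = (9 + C)/(2*v) (G(C, v) = (9 + C)/((2*v)) = (9 + C)*(1/(2*v)) = (9 + C)/(2*v))
W(q, Q) = sqrt(Q**2 + q**2)
-W(y, G(0, -9)) = -sqrt(((1/2)*(9 + 0)/(-9))**2 + (-23)**2) = -sqrt(((1/2)*(-1/9)*9)**2 + 529) = -sqrt((-1/2)**2 + 529) = -sqrt(1/4 + 529) = -sqrt(2117/4) = -sqrt(2117)/2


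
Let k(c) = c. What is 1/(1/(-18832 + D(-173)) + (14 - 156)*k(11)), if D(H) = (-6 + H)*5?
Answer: -19727/30813575 ≈ -0.00064021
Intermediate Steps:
D(H) = -30 + 5*H
1/(1/(-18832 + D(-173)) + (14 - 156)*k(11)) = 1/(1/(-18832 + (-30 + 5*(-173))) + (14 - 156)*11) = 1/(1/(-18832 + (-30 - 865)) - 142*11) = 1/(1/(-18832 - 895) - 1562) = 1/(1/(-19727) - 1562) = 1/(-1/19727 - 1562) = 1/(-30813575/19727) = -19727/30813575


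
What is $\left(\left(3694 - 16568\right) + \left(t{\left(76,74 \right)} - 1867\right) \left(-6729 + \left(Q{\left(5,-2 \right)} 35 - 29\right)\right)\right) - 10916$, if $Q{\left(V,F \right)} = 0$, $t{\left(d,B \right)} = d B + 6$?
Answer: $-25454144$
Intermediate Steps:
$t{\left(d,B \right)} = 6 + B d$ ($t{\left(d,B \right)} = B d + 6 = 6 + B d$)
$\left(\left(3694 - 16568\right) + \left(t{\left(76,74 \right)} - 1867\right) \left(-6729 + \left(Q{\left(5,-2 \right)} 35 - 29\right)\right)\right) - 10916 = \left(\left(3694 - 16568\right) + \left(\left(6 + 74 \cdot 76\right) - 1867\right) \left(-6729 + \left(0 \cdot 35 - 29\right)\right)\right) - 10916 = \left(-12874 + \left(\left(6 + 5624\right) - 1867\right) \left(-6729 + \left(0 - 29\right)\right)\right) - 10916 = \left(-12874 + \left(5630 - 1867\right) \left(-6729 - 29\right)\right) - 10916 = \left(-12874 + 3763 \left(-6758\right)\right) - 10916 = \left(-12874 - 25430354\right) - 10916 = -25443228 - 10916 = -25454144$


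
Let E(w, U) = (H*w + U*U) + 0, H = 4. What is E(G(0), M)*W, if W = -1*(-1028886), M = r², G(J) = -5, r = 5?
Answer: 622476030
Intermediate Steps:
M = 25 (M = 5² = 25)
W = 1028886
E(w, U) = U² + 4*w (E(w, U) = (4*w + U*U) + 0 = (4*w + U²) + 0 = (U² + 4*w) + 0 = U² + 4*w)
E(G(0), M)*W = (25² + 4*(-5))*1028886 = (625 - 20)*1028886 = 605*1028886 = 622476030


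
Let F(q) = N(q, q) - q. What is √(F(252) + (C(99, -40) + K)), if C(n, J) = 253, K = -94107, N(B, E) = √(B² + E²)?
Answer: √(-94106 + 252*√2) ≈ 306.19*I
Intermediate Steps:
F(q) = -q + √2*√(q²) (F(q) = √(q² + q²) - q = √(2*q²) - q = √2*√(q²) - q = -q + √2*√(q²))
√(F(252) + (C(99, -40) + K)) = √((-1*252 + √2*√(252²)) + (253 - 94107)) = √((-252 + √2*√63504) - 93854) = √((-252 + √2*252) - 93854) = √((-252 + 252*√2) - 93854) = √(-94106 + 252*√2)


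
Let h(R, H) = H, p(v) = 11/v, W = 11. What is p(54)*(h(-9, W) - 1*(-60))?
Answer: 781/54 ≈ 14.463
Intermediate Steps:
p(54)*(h(-9, W) - 1*(-60)) = (11/54)*(11 - 1*(-60)) = (11*(1/54))*(11 + 60) = (11/54)*71 = 781/54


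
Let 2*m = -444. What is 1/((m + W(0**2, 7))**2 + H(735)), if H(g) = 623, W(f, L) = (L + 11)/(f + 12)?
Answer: 4/196973 ≈ 2.0307e-5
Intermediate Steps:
W(f, L) = (11 + L)/(12 + f)
m = -222 (m = (1/2)*(-444) = -222)
1/((m + W(0**2, 7))**2 + H(735)) = 1/((-222 + (11 + 7)/(12 + 0**2))**2 + 623) = 1/((-222 + 18/(12 + 0))**2 + 623) = 1/((-222 + 18/12)**2 + 623) = 1/((-222 + (1/12)*18)**2 + 623) = 1/((-222 + 3/2)**2 + 623) = 1/((-441/2)**2 + 623) = 1/(194481/4 + 623) = 1/(196973/4) = 4/196973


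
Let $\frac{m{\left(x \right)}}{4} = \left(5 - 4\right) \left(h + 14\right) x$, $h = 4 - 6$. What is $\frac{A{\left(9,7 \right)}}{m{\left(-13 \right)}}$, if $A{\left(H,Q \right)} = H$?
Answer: $- \frac{3}{208} \approx -0.014423$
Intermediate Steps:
$h = -2$ ($h = 4 - 6 = -2$)
$m{\left(x \right)} = 48 x$ ($m{\left(x \right)} = 4 \left(5 - 4\right) \left(-2 + 14\right) x = 4 \cdot 1 \cdot 12 x = 4 \cdot 12 x = 48 x$)
$\frac{A{\left(9,7 \right)}}{m{\left(-13 \right)}} = \frac{9}{48 \left(-13\right)} = \frac{9}{-624} = 9 \left(- \frac{1}{624}\right) = - \frac{3}{208}$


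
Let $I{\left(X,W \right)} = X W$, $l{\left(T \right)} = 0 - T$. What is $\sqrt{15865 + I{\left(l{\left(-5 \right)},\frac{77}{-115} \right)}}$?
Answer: $\frac{\sqrt{8390814}}{23} \approx 125.94$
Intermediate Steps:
$l{\left(T \right)} = - T$
$I{\left(X,W \right)} = W X$
$\sqrt{15865 + I{\left(l{\left(-5 \right)},\frac{77}{-115} \right)}} = \sqrt{15865 + \frac{77}{-115} \left(\left(-1\right) \left(-5\right)\right)} = \sqrt{15865 + 77 \left(- \frac{1}{115}\right) 5} = \sqrt{15865 - \frac{77}{23}} = \sqrt{\frac{364818}{23}} = \frac{\sqrt{8390814}}{23}$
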